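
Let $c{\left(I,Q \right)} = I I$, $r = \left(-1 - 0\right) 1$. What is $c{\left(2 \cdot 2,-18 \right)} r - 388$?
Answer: $-404$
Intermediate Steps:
$r = -1$ ($r = \left(-1 + 0\right) 1 = \left(-1\right) 1 = -1$)
$c{\left(I,Q \right)} = I^{2}$
$c{\left(2 \cdot 2,-18 \right)} r - 388 = \left(2 \cdot 2\right)^{2} \left(-1\right) - 388 = 4^{2} \left(-1\right) - 388 = 16 \left(-1\right) - 388 = -16 - 388 = -404$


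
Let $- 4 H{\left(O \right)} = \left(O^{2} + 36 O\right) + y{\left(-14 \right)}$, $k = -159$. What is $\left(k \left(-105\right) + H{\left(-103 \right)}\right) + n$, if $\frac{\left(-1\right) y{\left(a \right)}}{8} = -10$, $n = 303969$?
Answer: $\frac{1275675}{4} \approx 3.1892 \cdot 10^{5}$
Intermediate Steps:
$y{\left(a \right)} = 80$ ($y{\left(a \right)} = \left(-8\right) \left(-10\right) = 80$)
$H{\left(O \right)} = -20 - 9 O - \frac{O^{2}}{4}$ ($H{\left(O \right)} = - \frac{\left(O^{2} + 36 O\right) + 80}{4} = - \frac{80 + O^{2} + 36 O}{4} = -20 - 9 O - \frac{O^{2}}{4}$)
$\left(k \left(-105\right) + H{\left(-103 \right)}\right) + n = \left(\left(-159\right) \left(-105\right) - \left(-907 + \frac{10609}{4}\right)\right) + 303969 = \left(16695 - \frac{6981}{4}\right) + 303969 = \frac{59799}{4} + 303969 = \frac{1275675}{4}$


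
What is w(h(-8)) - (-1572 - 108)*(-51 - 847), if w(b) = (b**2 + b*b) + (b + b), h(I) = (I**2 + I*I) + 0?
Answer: -1475616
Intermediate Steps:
h(I) = 2*I**2 (h(I) = (I**2 + I**2) + 0 = 2*I**2 + 0 = 2*I**2)
w(b) = 2*b + 2*b**2 (w(b) = (b**2 + b**2) + 2*b = 2*b**2 + 2*b = 2*b + 2*b**2)
w(h(-8)) - (-1572 - 108)*(-51 - 847) = 2*(2*(-8)**2)*(1 + 2*(-8)**2) - (-1572 - 108)*(-51 - 847) = 2*(2*64)*(1 + 2*64) - (-1680)*(-898) = 2*128*(1 + 128) - 1*1508640 = 2*128*129 - 1508640 = 33024 - 1508640 = -1475616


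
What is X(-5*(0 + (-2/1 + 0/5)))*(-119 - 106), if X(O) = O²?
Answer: -22500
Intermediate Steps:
X(-5*(0 + (-2/1 + 0/5)))*(-119 - 106) = (-5*(0 + (-2/1 + 0/5)))²*(-119 - 106) = (-5*(0 + (-2*1 + 0*(⅕))))²*(-225) = (-5*(0 + (-2 + 0)))²*(-225) = (-5*(0 - 2))²*(-225) = (-5*(-2))²*(-225) = 10²*(-225) = 100*(-225) = -22500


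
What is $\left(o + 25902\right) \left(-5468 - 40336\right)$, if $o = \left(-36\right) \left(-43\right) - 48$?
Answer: $-1255121208$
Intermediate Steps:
$o = 1500$ ($o = 1548 - 48 = 1500$)
$\left(o + 25902\right) \left(-5468 - 40336\right) = \left(1500 + 25902\right) \left(-5468 - 40336\right) = 27402 \left(-45804\right) = -1255121208$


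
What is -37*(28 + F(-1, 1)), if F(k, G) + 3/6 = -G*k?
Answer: -2109/2 ≈ -1054.5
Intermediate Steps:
F(k, G) = -1/2 - G*k
-37*(28 + F(-1, 1)) = -37*(28 + (-1/2 - 1*1*(-1))) = -37*(28 + (-1/2 + 1)) = -37*(28 + 1/2) = -37*57/2 = -2109/2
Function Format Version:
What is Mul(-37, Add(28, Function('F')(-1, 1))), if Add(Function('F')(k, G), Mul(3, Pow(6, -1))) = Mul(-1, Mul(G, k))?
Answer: Rational(-2109, 2) ≈ -1054.5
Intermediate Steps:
Function('F')(k, G) = Add(Rational(-1, 2), Mul(-1, G, k)) (Function('F')(k, G) = Add(Rational(-1, 2), Mul(-1, Mul(G, k))) = Add(Rational(-1, 2), Mul(-1, G, k)))
Mul(-37, Add(28, Function('F')(-1, 1))) = Mul(-37, Add(28, Add(Rational(-1, 2), Mul(-1, 1, -1)))) = Mul(-37, Add(28, Add(Rational(-1, 2), 1))) = Mul(-37, Add(28, Rational(1, 2))) = Mul(-37, Rational(57, 2)) = Rational(-2109, 2)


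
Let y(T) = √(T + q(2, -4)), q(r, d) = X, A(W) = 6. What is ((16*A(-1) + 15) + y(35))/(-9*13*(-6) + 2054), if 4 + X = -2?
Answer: 111/2756 + √29/2756 ≈ 0.042230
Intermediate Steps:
X = -6 (X = -4 - 2 = -6)
q(r, d) = -6
y(T) = √(-6 + T) (y(T) = √(T - 6) = √(-6 + T))
((16*A(-1) + 15) + y(35))/(-9*13*(-6) + 2054) = ((16*6 + 15) + √(-6 + 35))/(-9*13*(-6) + 2054) = ((96 + 15) + √29)/(-117*(-6) + 2054) = (111 + √29)/(702 + 2054) = (111 + √29)/2756 = (111 + √29)*(1/2756) = 111/2756 + √29/2756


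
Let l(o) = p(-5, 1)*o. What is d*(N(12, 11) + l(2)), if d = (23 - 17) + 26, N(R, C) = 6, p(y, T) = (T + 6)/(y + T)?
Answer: 80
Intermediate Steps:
p(y, T) = (6 + T)/(T + y)
l(o) = -7*o/4 (l(o) = ((6 + 1)/(1 - 5))*o = (7/(-4))*o = (-1/4*7)*o = -7*o/4)
d = 32 (d = 6 + 26 = 32)
d*(N(12, 11) + l(2)) = 32*(6 - 7/4*2) = 32*(6 - 7/2) = 32*(5/2) = 80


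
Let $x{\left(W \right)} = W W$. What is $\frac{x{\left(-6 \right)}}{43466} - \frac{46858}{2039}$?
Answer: $- \frac{1018328212}{44313587} \approx -22.98$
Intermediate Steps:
$x{\left(W \right)} = W^{2}$
$\frac{x{\left(-6 \right)}}{43466} - \frac{46858}{2039} = \frac{\left(-6\right)^{2}}{43466} - \frac{46858}{2039} = 36 \cdot \frac{1}{43466} - \frac{46858}{2039} = \frac{18}{21733} - \frac{46858}{2039} = - \frac{1018328212}{44313587}$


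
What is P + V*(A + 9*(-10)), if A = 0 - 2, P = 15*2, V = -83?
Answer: 7666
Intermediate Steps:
P = 30
A = -2
P + V*(A + 9*(-10)) = 30 - 83*(-2 + 9*(-10)) = 30 - 83*(-2 - 90) = 30 - 83*(-92) = 30 + 7636 = 7666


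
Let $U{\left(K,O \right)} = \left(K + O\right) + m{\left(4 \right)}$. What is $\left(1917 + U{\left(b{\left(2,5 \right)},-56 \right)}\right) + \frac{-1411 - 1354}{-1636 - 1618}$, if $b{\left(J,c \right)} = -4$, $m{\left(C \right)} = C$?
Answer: $\frac{6058459}{3254} \approx 1861.8$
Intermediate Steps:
$U{\left(K,O \right)} = 4 + K + O$ ($U{\left(K,O \right)} = \left(K + O\right) + 4 = 4 + K + O$)
$\left(1917 + U{\left(b{\left(2,5 \right)},-56 \right)}\right) + \frac{-1411 - 1354}{-1636 - 1618} = \left(1917 - 56\right) + \frac{-1411 - 1354}{-1636 - 1618} = \left(1917 - 56\right) - \frac{2765}{-3254} = 1861 - - \frac{2765}{3254} = 1861 + \frac{2765}{3254} = \frac{6058459}{3254}$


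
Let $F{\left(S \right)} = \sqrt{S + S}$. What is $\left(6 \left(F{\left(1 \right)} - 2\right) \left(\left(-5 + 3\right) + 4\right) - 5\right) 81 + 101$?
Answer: $-2248 + 972 \sqrt{2} \approx -873.38$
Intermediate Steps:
$F{\left(S \right)} = \sqrt{2} \sqrt{S}$ ($F{\left(S \right)} = \sqrt{2 S} = \sqrt{2} \sqrt{S}$)
$\left(6 \left(F{\left(1 \right)} - 2\right) \left(\left(-5 + 3\right) + 4\right) - 5\right) 81 + 101 = \left(6 \left(\sqrt{2} \sqrt{1} - 2\right) \left(\left(-5 + 3\right) + 4\right) - 5\right) 81 + 101 = \left(6 \left(\sqrt{2} \cdot 1 - 2\right) \left(-2 + 4\right) - 5\right) 81 + 101 = \left(6 \left(\sqrt{2} - 2\right) 2 - 5\right) 81 + 101 = \left(6 \left(-2 + \sqrt{2}\right) 2 - 5\right) 81 + 101 = \left(6 \left(-4 + 2 \sqrt{2}\right) - 5\right) 81 + 101 = \left(\left(-24 + 12 \sqrt{2}\right) - 5\right) 81 + 101 = \left(-29 + 12 \sqrt{2}\right) 81 + 101 = \left(-2349 + 972 \sqrt{2}\right) + 101 = -2248 + 972 \sqrt{2}$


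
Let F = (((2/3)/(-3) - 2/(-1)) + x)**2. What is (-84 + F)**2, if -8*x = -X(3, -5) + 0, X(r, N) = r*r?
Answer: 153487650625/26873856 ≈ 5711.4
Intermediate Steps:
X(r, N) = r**2
x = 9/8 (x = -(-1*3**2 + 0)/8 = -(-1*9 + 0)/8 = -(-9 + 0)/8 = -1/8*(-9) = 9/8 ≈ 1.1250)
F = 43681/5184 (F = (((2/3)/(-3) - 2/(-1)) + 9/8)**2 = (((2*(1/3))*(-1/3) - 2*(-1)) + 9/8)**2 = (((2/3)*(-1/3) + 2) + 9/8)**2 = ((-2/9 + 2) + 9/8)**2 = (16/9 + 9/8)**2 = (209/72)**2 = 43681/5184 ≈ 8.4261)
(-84 + F)**2 = (-84 + 43681/5184)**2 = (-391775/5184)**2 = 153487650625/26873856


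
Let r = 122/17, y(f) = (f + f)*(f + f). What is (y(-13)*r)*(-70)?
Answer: -5773040/17 ≈ -3.3959e+5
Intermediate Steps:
y(f) = 4*f² (y(f) = (2*f)*(2*f) = 4*f²)
r = 122/17 (r = 122*(1/17) = 122/17 ≈ 7.1765)
(y(-13)*r)*(-70) = ((4*(-13)²)*(122/17))*(-70) = ((4*169)*(122/17))*(-70) = (676*(122/17))*(-70) = (82472/17)*(-70) = -5773040/17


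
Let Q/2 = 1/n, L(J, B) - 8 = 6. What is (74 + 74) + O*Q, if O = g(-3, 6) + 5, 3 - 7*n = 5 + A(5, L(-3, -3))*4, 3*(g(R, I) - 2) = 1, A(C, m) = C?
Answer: 430/3 ≈ 143.33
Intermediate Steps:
L(J, B) = 14 (L(J, B) = 8 + 6 = 14)
g(R, I) = 7/3 (g(R, I) = 2 + (⅓)*1 = 2 + ⅓ = 7/3)
n = -22/7 (n = 3/7 - (5 + 5*4)/7 = 3/7 - (5 + 20)/7 = 3/7 - ⅐*25 = 3/7 - 25/7 = -22/7 ≈ -3.1429)
O = 22/3 (O = 7/3 + 5 = 22/3 ≈ 7.3333)
Q = -7/11 (Q = 2/(-22/7) = 2*(-7/22) = -7/11 ≈ -0.63636)
(74 + 74) + O*Q = (74 + 74) + (22/3)*(-7/11) = 148 - 14/3 = 430/3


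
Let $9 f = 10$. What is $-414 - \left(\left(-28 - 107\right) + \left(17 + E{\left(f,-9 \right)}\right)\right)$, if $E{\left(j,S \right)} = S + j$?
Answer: $- \frac{2593}{9} \approx -288.11$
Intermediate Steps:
$f = \frac{10}{9}$ ($f = \frac{1}{9} \cdot 10 = \frac{10}{9} \approx 1.1111$)
$-414 - \left(\left(-28 - 107\right) + \left(17 + E{\left(f,-9 \right)}\right)\right) = -414 - \left(\left(-28 - 107\right) + \left(17 + \left(-9 + \frac{10}{9}\right)\right)\right) = -414 - \left(-135 + \left(17 - \frac{71}{9}\right)\right) = -414 - \left(-135 + \frac{82}{9}\right) = -414 - - \frac{1133}{9} = -414 + \frac{1133}{9} = - \frac{2593}{9}$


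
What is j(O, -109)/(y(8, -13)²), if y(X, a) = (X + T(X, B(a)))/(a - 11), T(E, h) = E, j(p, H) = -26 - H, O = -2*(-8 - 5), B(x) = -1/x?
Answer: 747/4 ≈ 186.75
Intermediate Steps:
O = 26 (O = -2*(-13) = 26)
y(X, a) = 2*X/(-11 + a) (y(X, a) = (X + X)/(a - 11) = (2*X)/(-11 + a) = 2*X/(-11 + a))
j(O, -109)/(y(8, -13)²) = (-26 - 1*(-109))/((2*8/(-11 - 13))²) = (-26 + 109)/((2*8/(-24))²) = 83/((2*8*(-1/24))²) = 83/((-⅔)²) = 83/(4/9) = 83*(9/4) = 747/4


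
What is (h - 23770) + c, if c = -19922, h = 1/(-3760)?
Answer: -164281921/3760 ≈ -43692.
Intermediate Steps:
h = -1/3760 ≈ -0.00026596
(h - 23770) + c = (-1/3760 - 23770) - 19922 = -89375201/3760 - 19922 = -164281921/3760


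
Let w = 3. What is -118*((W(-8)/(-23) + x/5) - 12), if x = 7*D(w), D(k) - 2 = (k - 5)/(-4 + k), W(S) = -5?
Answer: 83898/115 ≈ 729.55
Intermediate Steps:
D(k) = 2 + (-5 + k)/(-4 + k) (D(k) = 2 + (k - 5)/(-4 + k) = 2 + (-5 + k)/(-4 + k))
x = 28 (x = 7*((-13 + 3*3)/(-4 + 3)) = 7*((-13 + 9)/(-1)) = 7*(-1*(-4)) = 7*4 = 28)
-118*((W(-8)/(-23) + x/5) - 12) = -118*((-5/(-23) + 28/5) - 12) = -118*((-5*(-1/23) + 28*(⅕)) - 12) = -118*((5/23 + 28/5) - 12) = -118*(669/115 - 12) = -118*(-711/115) = 83898/115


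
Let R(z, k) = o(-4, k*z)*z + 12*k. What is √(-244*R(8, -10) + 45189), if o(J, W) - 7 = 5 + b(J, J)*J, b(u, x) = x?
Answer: √19813 ≈ 140.76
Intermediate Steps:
o(J, W) = 12 + J² (o(J, W) = 7 + (5 + J*J) = 7 + (5 + J²) = 12 + J²)
R(z, k) = 12*k + 28*z (R(z, k) = (12 + (-4)²)*z + 12*k = (12 + 16)*z + 12*k = 28*z + 12*k = 12*k + 28*z)
√(-244*R(8, -10) + 45189) = √(-244*(12*(-10) + 28*8) + 45189) = √(-244*(-120 + 224) + 45189) = √(-244*104 + 45189) = √(-25376 + 45189) = √19813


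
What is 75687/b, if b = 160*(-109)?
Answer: -75687/17440 ≈ -4.3399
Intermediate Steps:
b = -17440
75687/b = 75687/(-17440) = 75687*(-1/17440) = -75687/17440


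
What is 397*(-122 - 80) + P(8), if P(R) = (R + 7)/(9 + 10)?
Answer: -1523671/19 ≈ -80193.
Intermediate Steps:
P(R) = 7/19 + R/19 (P(R) = (7 + R)/19 = (7 + R)*(1/19) = 7/19 + R/19)
397*(-122 - 80) + P(8) = 397*(-122 - 80) + (7/19 + (1/19)*8) = 397*(-202) + (7/19 + 8/19) = -80194 + 15/19 = -1523671/19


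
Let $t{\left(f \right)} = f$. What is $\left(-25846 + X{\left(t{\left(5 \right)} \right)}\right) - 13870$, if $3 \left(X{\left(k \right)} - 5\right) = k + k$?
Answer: $- \frac{119123}{3} \approx -39708.0$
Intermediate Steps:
$X{\left(k \right)} = 5 + \frac{2 k}{3}$ ($X{\left(k \right)} = 5 + \frac{k + k}{3} = 5 + \frac{2 k}{3}$)
$\left(-25846 + X{\left(t{\left(5 \right)} \right)}\right) - 13870 = \left(-25846 + \left(5 + \frac{2}{3} \cdot 5\right)\right) - 13870 = \left(-25846 + \left(5 + \frac{10}{3}\right)\right) - 13870 = \left(-25846 + \frac{25}{3}\right) - 13870 = - \frac{77513}{3} - 13870 = - \frac{119123}{3}$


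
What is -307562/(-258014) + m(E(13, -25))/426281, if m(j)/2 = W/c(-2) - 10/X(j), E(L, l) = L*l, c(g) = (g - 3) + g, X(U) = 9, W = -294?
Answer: 590080215301/494939096703 ≈ 1.1922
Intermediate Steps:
c(g) = -3 + 2*g (c(g) = (-3 + g) + g = -3 + 2*g)
m(j) = 736/9 (m(j) = 2*(-294/(-3 + 2*(-2)) - 10/9) = 2*(-294/(-3 - 4) - 10*⅑) = 2*(-294/(-7) - 10/9) = 2*(-294*(-⅐) - 10/9) = 2*(42 - 10/9) = 2*(368/9) = 736/9)
-307562/(-258014) + m(E(13, -25))/426281 = -307562/(-258014) + (736/9)/426281 = -307562*(-1/258014) + (736/9)*(1/426281) = 153781/129007 + 736/3836529 = 590080215301/494939096703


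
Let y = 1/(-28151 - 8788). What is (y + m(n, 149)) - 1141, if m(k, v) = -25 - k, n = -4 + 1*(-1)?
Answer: -42886180/36939 ≈ -1161.0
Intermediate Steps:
n = -5 (n = -4 - 1 = -5)
y = -1/36939 (y = 1/(-36939) = -1/36939 ≈ -2.7072e-5)
(y + m(n, 149)) - 1141 = (-1/36939 + (-25 - 1*(-5))) - 1141 = (-1/36939 + (-25 + 5)) - 1141 = (-1/36939 - 20) - 1141 = -738781/36939 - 1141 = -42886180/36939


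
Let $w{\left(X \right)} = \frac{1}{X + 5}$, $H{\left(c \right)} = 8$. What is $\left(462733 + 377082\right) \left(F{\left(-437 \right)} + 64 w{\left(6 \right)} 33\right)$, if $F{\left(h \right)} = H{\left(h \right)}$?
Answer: $167963000$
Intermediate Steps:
$F{\left(h \right)} = 8$
$w{\left(X \right)} = \frac{1}{5 + X}$
$\left(462733 + 377082\right) \left(F{\left(-437 \right)} + 64 w{\left(6 \right)} 33\right) = \left(462733 + 377082\right) \left(8 + \frac{64}{5 + 6} \cdot 33\right) = 839815 \left(8 + \frac{64}{11} \cdot 33\right) = 839815 \left(8 + 192\right) = 839815 \cdot 200 = 167963000$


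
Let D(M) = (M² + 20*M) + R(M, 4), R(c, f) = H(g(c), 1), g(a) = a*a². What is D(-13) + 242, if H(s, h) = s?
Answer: -2046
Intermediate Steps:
g(a) = a³
R(c, f) = c³
D(M) = M² + M³ + 20*M (D(M) = (M² + 20*M) + M³ = M² + M³ + 20*M)
D(-13) + 242 = -13*(20 - 13 + (-13)²) + 242 = -13*(20 - 13 + 169) + 242 = -13*176 + 242 = -2288 + 242 = -2046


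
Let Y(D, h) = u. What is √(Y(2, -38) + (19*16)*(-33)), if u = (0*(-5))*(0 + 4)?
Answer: 4*I*√627 ≈ 100.16*I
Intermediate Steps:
u = 0 (u = 0*4 = 0)
Y(D, h) = 0
√(Y(2, -38) + (19*16)*(-33)) = √(0 + (19*16)*(-33)) = √(0 + 304*(-33)) = √(0 - 10032) = √(-10032) = 4*I*√627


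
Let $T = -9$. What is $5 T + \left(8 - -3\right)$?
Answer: $-34$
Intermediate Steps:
$5 T + \left(8 - -3\right) = 5 \left(-9\right) + \left(8 - -3\right) = -45 + \left(8 + 3\right) = -45 + 11 = -34$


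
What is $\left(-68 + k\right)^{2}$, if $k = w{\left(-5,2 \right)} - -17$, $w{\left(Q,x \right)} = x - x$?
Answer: $2601$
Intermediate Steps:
$w{\left(Q,x \right)} = 0$
$k = 17$ ($k = 0 - -17 = 0 + 17 = 17$)
$\left(-68 + k\right)^{2} = \left(-68 + 17\right)^{2} = \left(-51\right)^{2} = 2601$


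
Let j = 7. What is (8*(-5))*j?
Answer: -280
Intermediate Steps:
(8*(-5))*j = (8*(-5))*7 = -40*7 = -280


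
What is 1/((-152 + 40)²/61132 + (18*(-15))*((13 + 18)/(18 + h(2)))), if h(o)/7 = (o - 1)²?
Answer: -76415/25568062 ≈ -0.0029887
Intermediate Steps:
h(o) = 7*(-1 + o)² (h(o) = 7*(o - 1)² = 7*(-1 + o)²)
1/((-152 + 40)²/61132 + (18*(-15))*((13 + 18)/(18 + h(2)))) = 1/((-152 + 40)²/61132 + (18*(-15))*((13 + 18)/(18 + 7*(-1 + 2)²))) = 1/((-112)²*(1/61132) - 8370/(18 + 7*1²)) = 1/(12544*(1/61132) - 8370/(18 + 7*1)) = 1/(3136/15283 - 8370/(18 + 7)) = 1/(3136/15283 - 8370/25) = 1/(3136/15283 - 270*31/25) = 1/(3136/15283 - 1674/5) = 1/(-25568062/76415) = -76415/25568062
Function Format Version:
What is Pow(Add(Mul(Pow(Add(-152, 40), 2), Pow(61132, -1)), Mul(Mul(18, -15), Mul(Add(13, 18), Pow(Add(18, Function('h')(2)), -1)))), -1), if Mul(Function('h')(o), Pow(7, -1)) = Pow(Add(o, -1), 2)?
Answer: Rational(-76415, 25568062) ≈ -0.0029887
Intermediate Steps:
Function('h')(o) = Mul(7, Pow(Add(-1, o), 2)) (Function('h')(o) = Mul(7, Pow(Add(o, -1), 2)) = Mul(7, Pow(Add(-1, o), 2)))
Pow(Add(Mul(Pow(Add(-152, 40), 2), Pow(61132, -1)), Mul(Mul(18, -15), Mul(Add(13, 18), Pow(Add(18, Function('h')(2)), -1)))), -1) = Pow(Add(Mul(Pow(Add(-152, 40), 2), Pow(61132, -1)), Mul(Mul(18, -15), Mul(Add(13, 18), Pow(Add(18, Mul(7, Pow(Add(-1, 2), 2))), -1)))), -1) = Pow(Add(Mul(Pow(-112, 2), Rational(1, 61132)), Mul(-270, Mul(31, Pow(Add(18, Mul(7, Pow(1, 2))), -1)))), -1) = Pow(Add(Mul(12544, Rational(1, 61132)), Mul(-270, Mul(31, Pow(Add(18, Mul(7, 1)), -1)))), -1) = Pow(Add(Rational(3136, 15283), Mul(-270, Mul(31, Pow(Add(18, 7), -1)))), -1) = Pow(Add(Rational(3136, 15283), Mul(-270, Mul(31, Pow(25, -1)))), -1) = Pow(Add(Rational(3136, 15283), Mul(-270, Mul(31, Rational(1, 25)))), -1) = Pow(Add(Rational(3136, 15283), Mul(-270, Rational(31, 25))), -1) = Pow(Add(Rational(3136, 15283), Rational(-1674, 5)), -1) = Pow(Rational(-25568062, 76415), -1) = Rational(-76415, 25568062)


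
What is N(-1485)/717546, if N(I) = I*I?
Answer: 735075/239182 ≈ 3.0733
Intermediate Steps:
N(I) = I²
N(-1485)/717546 = (-1485)²/717546 = 2205225*(1/717546) = 735075/239182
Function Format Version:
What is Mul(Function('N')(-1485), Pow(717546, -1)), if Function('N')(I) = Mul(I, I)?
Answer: Rational(735075, 239182) ≈ 3.0733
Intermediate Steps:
Function('N')(I) = Pow(I, 2)
Mul(Function('N')(-1485), Pow(717546, -1)) = Mul(Pow(-1485, 2), Pow(717546, -1)) = Mul(2205225, Rational(1, 717546)) = Rational(735075, 239182)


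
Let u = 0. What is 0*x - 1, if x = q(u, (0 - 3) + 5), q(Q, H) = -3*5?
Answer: -1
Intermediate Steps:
q(Q, H) = -15
x = -15
0*x - 1 = 0*(-15) - 1 = 0 - 1 = -1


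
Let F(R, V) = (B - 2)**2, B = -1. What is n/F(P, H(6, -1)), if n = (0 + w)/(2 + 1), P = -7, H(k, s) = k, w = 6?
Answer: 2/9 ≈ 0.22222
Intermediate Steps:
F(R, V) = 9 (F(R, V) = (-1 - 2)**2 = (-3)**2 = 9)
n = 2 (n = (0 + 6)/(2 + 1) = 6/3 = 6*(1/3) = 2)
n/F(P, H(6, -1)) = 2/9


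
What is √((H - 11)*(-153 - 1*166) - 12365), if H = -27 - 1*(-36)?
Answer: 3*I*√1303 ≈ 108.29*I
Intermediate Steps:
H = 9 (H = -27 + 36 = 9)
√((H - 11)*(-153 - 1*166) - 12365) = √((9 - 11)*(-153 - 1*166) - 12365) = √(-2*(-153 - 166) - 12365) = √(-2*(-319) - 12365) = √(638 - 12365) = √(-11727) = 3*I*√1303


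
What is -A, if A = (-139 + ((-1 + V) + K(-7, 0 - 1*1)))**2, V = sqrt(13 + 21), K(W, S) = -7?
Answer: -21643 + 294*sqrt(34) ≈ -19929.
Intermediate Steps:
V = sqrt(34) ≈ 5.8309
A = (-147 + sqrt(34))**2 (A = (-139 + ((-1 + sqrt(34)) - 7))**2 = (-139 + (-8 + sqrt(34)))**2 = (-147 + sqrt(34))**2 ≈ 19929.)
-A = -(147 - sqrt(34))**2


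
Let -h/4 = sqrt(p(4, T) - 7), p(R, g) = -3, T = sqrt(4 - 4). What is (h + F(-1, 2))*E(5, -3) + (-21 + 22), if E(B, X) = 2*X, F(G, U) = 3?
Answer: -17 + 24*I*sqrt(10) ≈ -17.0 + 75.895*I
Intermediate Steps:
T = 0 (T = sqrt(0) = 0)
h = -4*I*sqrt(10) (h = -4*sqrt(-3 - 7) = -4*I*sqrt(10) ≈ -12.649*I)
(h + F(-1, 2))*E(5, -3) + (-21 + 22) = (-4*I*sqrt(10) + 3)*(2*(-3)) + (-21 + 22) = (3 - 4*I*sqrt(10))*(-6) + 1 = (-18 + 24*I*sqrt(10)) + 1 = -17 + 24*I*sqrt(10)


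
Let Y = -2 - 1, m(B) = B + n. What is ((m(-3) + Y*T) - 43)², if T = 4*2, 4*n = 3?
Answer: 76729/16 ≈ 4795.6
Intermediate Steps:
n = ¾ (n = (¼)*3 = ¾ ≈ 0.75000)
m(B) = ¾ + B (m(B) = B + ¾ = ¾ + B)
Y = -3
T = 8
((m(-3) + Y*T) - 43)² = (((¾ - 3) - 3*8) - 43)² = ((-9/4 - 24) - 43)² = (-105/4 - 43)² = (-277/4)² = 76729/16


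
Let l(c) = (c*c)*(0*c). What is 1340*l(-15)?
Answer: 0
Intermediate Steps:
l(c) = 0 (l(c) = c**2*0 = 0)
1340*l(-15) = 1340*0 = 0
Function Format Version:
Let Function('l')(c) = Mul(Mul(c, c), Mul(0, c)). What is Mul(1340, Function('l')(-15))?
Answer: 0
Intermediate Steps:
Function('l')(c) = 0 (Function('l')(c) = Mul(Pow(c, 2), 0) = 0)
Mul(1340, Function('l')(-15)) = Mul(1340, 0) = 0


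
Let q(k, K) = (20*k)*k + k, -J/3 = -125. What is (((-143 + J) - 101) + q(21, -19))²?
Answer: 80496784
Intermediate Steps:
J = 375 (J = -3*(-125) = 375)
q(k, K) = k + 20*k² (q(k, K) = 20*k² + k = k + 20*k²)
(((-143 + J) - 101) + q(21, -19))² = (((-143 + 375) - 101) + 21*(1 + 20*21))² = ((232 - 101) + 21*(1 + 420))² = (131 + 21*421)² = (131 + 8841)² = 8972² = 80496784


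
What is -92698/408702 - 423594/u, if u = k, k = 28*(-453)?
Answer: 2046999209/61714002 ≈ 33.169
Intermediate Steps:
k = -12684
u = -12684
-92698/408702 - 423594/u = -92698/408702 - 423594/(-12684) = -92698*1/408702 - 423594*(-1/12684) = -46349/204351 + 70599/2114 = 2046999209/61714002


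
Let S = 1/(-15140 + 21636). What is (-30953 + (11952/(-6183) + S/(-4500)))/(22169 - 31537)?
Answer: 207216284016229/62710591104000 ≈ 3.3043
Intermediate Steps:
S = 1/6496 ≈ 0.00015394
(-30953 + (11952/(-6183) + S/(-4500)))/(22169 - 31537) = (-30953 + (11952/(-6183) + (1/6496)/(-4500)))/(22169 - 31537) = (-30953 + (11952*(-1/6183) + (1/6496)*(-1/4500)))/(-9368) = (-30953 + (-1328/687 - 1/29232000))*(-1/9368) = (-30953 - 12940032229/6694128000)*(-1/9368) = -207216284016229/6694128000*(-1/9368) = 207216284016229/62710591104000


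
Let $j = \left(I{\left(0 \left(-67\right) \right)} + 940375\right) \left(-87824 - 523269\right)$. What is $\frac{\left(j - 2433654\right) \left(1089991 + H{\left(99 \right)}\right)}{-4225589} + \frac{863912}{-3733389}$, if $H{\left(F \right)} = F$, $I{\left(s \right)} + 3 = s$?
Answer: $\frac{2338699574800786238508332}{15775767491121} \approx 1.4825 \cdot 10^{11}$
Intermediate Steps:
$I{\left(s \right)} = -3 + s$
$j = -574654746596$ ($j = \left(\left(-3 + 0 \left(-67\right)\right) + 940375\right) \left(-87824 - 523269\right) = \left(\left(-3 + 0\right) + 940375\right) \left(-611093\right) = \left(-3 + 940375\right) \left(-611093\right) = 940372 \left(-611093\right) = -574654746596$)
$\frac{\left(j - 2433654\right) \left(1089991 + H{\left(99 \right)}\right)}{-4225589} + \frac{863912}{-3733389} = \frac{\left(-574654746596 - 2433654\right) \left(1089991 + 99\right)}{-4225589} + \frac{863912}{-3733389} = \left(-574657180250\right) 1090090 \left(- \frac{1}{4225589}\right) + 863912 \left(- \frac{1}{3733389}\right) = \left(-626428045618722500\right) \left(- \frac{1}{4225589}\right) - \frac{863912}{3733389} = \frac{626428045618722500}{4225589} - \frac{863912}{3733389} = \frac{2338699574800786238508332}{15775767491121}$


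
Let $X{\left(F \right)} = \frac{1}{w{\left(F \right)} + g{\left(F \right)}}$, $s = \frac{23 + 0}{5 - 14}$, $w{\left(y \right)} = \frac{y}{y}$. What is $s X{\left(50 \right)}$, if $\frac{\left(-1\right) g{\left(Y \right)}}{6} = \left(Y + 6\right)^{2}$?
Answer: $\frac{23}{169335} \approx 0.00013583$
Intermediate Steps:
$w{\left(y \right)} = 1$
$s = - \frac{23}{9}$ ($s = \frac{23}{-9} = 23 \left(- \frac{1}{9}\right) = - \frac{23}{9} \approx -2.5556$)
$g{\left(Y \right)} = - 6 \left(6 + Y\right)^{2}$ ($g{\left(Y \right)} = - 6 \left(Y + 6\right)^{2} = - 6 \left(6 + Y\right)^{2}$)
$X{\left(F \right)} = \frac{1}{1 - 6 \left(6 + F\right)^{2}}$
$s X{\left(50 \right)} = - \frac{23 \left(- \frac{1}{-1 + 6 \left(6 + 50\right)^{2}}\right)}{9} = - \frac{23 \left(- \frac{1}{-1 + 6 \cdot 56^{2}}\right)}{9} = - \frac{23 \left(- \frac{1}{-1 + 6 \cdot 3136}\right)}{9} = - \frac{23 \left(- \frac{1}{-1 + 18816}\right)}{9} = - \frac{23 \left(- \frac{1}{18815}\right)}{9} = - \frac{23 \left(\left(-1\right) \frac{1}{18815}\right)}{9} = \left(- \frac{23}{9}\right) \left(- \frac{1}{18815}\right) = \frac{23}{169335}$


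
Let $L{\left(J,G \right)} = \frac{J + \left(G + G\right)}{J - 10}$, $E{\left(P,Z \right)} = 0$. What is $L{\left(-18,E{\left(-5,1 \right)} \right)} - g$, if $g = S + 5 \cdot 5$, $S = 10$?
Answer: $- \frac{481}{14} \approx -34.357$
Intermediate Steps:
$g = 35$ ($g = 10 + 5 \cdot 5 = 10 + 25 = 35$)
$L{\left(J,G \right)} = \frac{J + 2 G}{-10 + J}$
$L{\left(-18,E{\left(-5,1 \right)} \right)} - g = \frac{-18 + 2 \cdot 0}{-10 - 18} - 35 = \frac{-18 + 0}{-28} - 35 = \left(- \frac{1}{28}\right) \left(-18\right) - 35 = \frac{9}{14} - 35 = - \frac{481}{14}$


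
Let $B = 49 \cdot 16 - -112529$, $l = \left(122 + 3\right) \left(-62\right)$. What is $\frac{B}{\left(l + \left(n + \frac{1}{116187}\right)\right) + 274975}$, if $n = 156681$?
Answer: $\frac{13165497531}{49252366423} \approx 0.26731$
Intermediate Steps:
$l = -7750$ ($l = 125 \left(-62\right) = -7750$)
$B = 113313$ ($B = 784 + 112529 = 113313$)
$\frac{B}{\left(l + \left(n + \frac{1}{116187}\right)\right) + 274975} = \frac{113313}{\left(-7750 + \left(156681 + \frac{1}{116187}\right)\right) + 274975} = \frac{113313}{\left(-7750 + \frac{18204295348}{116187}\right) + 274975} = \frac{113313}{\frac{17303846098}{116187} + 274975} = \frac{113313}{\frac{49252366423}{116187}} = 113313 \cdot \frac{116187}{49252366423} = \frac{13165497531}{49252366423}$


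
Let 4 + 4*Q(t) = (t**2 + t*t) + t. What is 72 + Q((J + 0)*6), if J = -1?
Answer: 175/2 ≈ 87.500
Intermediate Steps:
Q(t) = -1 + t**2/2 + t/4 (Q(t) = -1 + ((t**2 + t*t) + t)/4 = -1 + ((t**2 + t**2) + t)/4 = -1 + (2*t**2 + t)/4 = -1 + (t + 2*t**2)/4 = -1 + (t**2/2 + t/4) = -1 + t**2/2 + t/4)
72 + Q((J + 0)*6) = 72 + (-1 + ((-1 + 0)*6)**2/2 + ((-1 + 0)*6)/4) = 72 + (-1 + (-1*6)**2/2 + (-1*6)/4) = 72 + (-1 + (1/2)*(-6)**2 + (1/4)*(-6)) = 72 + (-1 + (1/2)*36 - 3/2) = 72 + (-1 + 18 - 3/2) = 72 + 31/2 = 175/2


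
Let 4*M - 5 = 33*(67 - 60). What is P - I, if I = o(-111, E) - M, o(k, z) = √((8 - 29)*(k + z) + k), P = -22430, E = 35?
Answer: -22371 - 3*√165 ≈ -22410.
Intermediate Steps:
o(k, z) = √(-21*z - 20*k) (o(k, z) = √(-21*(k + z) + k) = √((-21*k - 21*z) + k) = √(-21*z - 20*k))
M = 59 (M = 5/4 + (33*(67 - 60))/4 = 5/4 + (33*7)/4 = 5/4 + (¼)*231 = 5/4 + 231/4 = 59)
I = -59 + 3*√165 (I = √(-21*35 - 20*(-111)) - 1*59 = √(-735 + 2220) - 59 = √1485 - 59 = 3*√165 - 59 = -59 + 3*√165 ≈ -20.464)
P - I = -22430 - (-59 + 3*√165) = -22430 + (59 - 3*√165) = -22371 - 3*√165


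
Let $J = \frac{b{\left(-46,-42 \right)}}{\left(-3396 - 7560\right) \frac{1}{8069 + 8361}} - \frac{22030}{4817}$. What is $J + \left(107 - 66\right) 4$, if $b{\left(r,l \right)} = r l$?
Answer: $- \frac{12040927256}{4397921} \approx -2737.9$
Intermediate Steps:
$b{\left(r,l \right)} = l r$
$J = - \frac{12762186300}{4397921}$ ($J = \frac{\left(-42\right) \left(-46\right)}{\left(-3396 - 7560\right) \frac{1}{8069 + 8361}} - \frac{22030}{4817} = \frac{1932}{\left(-10956\right) \frac{1}{16430}} - \frac{22030}{4817} = \frac{1932}{- \frac{5478}{8215}} - \frac{22030}{4817} = 1932 \left(- \frac{8215}{5478}\right) - \frac{22030}{4817} = - \frac{2645230}{913} - \frac{22030}{4817} = - \frac{12762186300}{4397921} \approx -2901.9$)
$J + \left(107 - 66\right) 4 = - \frac{12762186300}{4397921} + \left(107 - 66\right) 4 = - \frac{12762186300}{4397921} + 41 \cdot 4 = - \frac{12762186300}{4397921} + 164 = - \frac{12040927256}{4397921}$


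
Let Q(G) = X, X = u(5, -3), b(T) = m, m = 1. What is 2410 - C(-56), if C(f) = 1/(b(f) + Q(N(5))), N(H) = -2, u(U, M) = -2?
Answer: 2411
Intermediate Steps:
b(T) = 1
X = -2
Q(G) = -2
C(f) = -1 (C(f) = 1/(1 - 2) = 1/(-1) = -1)
2410 - C(-56) = 2410 - 1*(-1) = 2410 + 1 = 2411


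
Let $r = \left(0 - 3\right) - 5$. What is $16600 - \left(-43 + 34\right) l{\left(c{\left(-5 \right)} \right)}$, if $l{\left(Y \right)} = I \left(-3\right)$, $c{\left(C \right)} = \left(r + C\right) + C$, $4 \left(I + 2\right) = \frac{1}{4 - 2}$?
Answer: $\frac{133205}{8} \approx 16651.0$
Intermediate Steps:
$I = - \frac{15}{8}$ ($I = -2 + \frac{1}{4 \left(4 - 2\right)} = -2 + \frac{1}{4 \cdot 2} = -2 + \frac{1}{4} \cdot \frac{1}{2} = -2 + \frac{1}{8} = - \frac{15}{8} \approx -1.875$)
$r = -8$ ($r = -3 - 5 = -8$)
$c{\left(C \right)} = -8 + 2 C$ ($c{\left(C \right)} = \left(-8 + C\right) + C = -8 + 2 C$)
$l{\left(Y \right)} = \frac{45}{8}$ ($l{\left(Y \right)} = \left(- \frac{15}{8}\right) \left(-3\right) = \frac{45}{8}$)
$16600 - \left(-43 + 34\right) l{\left(c{\left(-5 \right)} \right)} = 16600 - \left(-43 + 34\right) \frac{45}{8} = 16600 - \left(-9\right) \frac{45}{8} = 16600 - - \frac{405}{8} = 16600 + \frac{405}{8} = \frac{133205}{8}$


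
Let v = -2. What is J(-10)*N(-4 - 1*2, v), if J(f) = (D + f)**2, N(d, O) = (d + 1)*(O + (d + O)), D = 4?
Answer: 1800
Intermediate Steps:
N(d, O) = (1 + d)*(d + 2*O) (N(d, O) = (1 + d)*(O + (O + d)) = (1 + d)*(d + 2*O))
J(f) = (4 + f)**2
J(-10)*N(-4 - 1*2, v) = (4 - 10)**2*((-4 - 1*2) + (-4 - 1*2)**2 + 2*(-2) + 2*(-2)*(-4 - 1*2)) = (-6)**2*((-4 - 2) + (-4 - 2)**2 - 4 + 2*(-2)*(-4 - 2)) = 36*(-6 + (-6)**2 - 4 + 2*(-2)*(-6)) = 36*(-6 + 36 - 4 + 24) = 36*50 = 1800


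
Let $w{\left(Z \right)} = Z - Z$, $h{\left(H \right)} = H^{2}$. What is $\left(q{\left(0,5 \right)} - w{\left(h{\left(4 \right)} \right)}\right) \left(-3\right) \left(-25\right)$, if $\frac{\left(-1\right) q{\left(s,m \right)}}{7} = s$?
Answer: $0$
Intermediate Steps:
$q{\left(s,m \right)} = - 7 s$
$w{\left(Z \right)} = 0$
$\left(q{\left(0,5 \right)} - w{\left(h{\left(4 \right)} \right)}\right) \left(-3\right) \left(-25\right) = \left(\left(-7\right) 0 - 0\right) \left(-3\right) \left(-25\right) = \left(0 + 0\right) \left(-3\right) \left(-25\right) = 0 \left(-3\right) \left(-25\right) = 0 \left(-25\right) = 0$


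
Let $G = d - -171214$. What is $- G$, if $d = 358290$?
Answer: $-529504$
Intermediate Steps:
$G = 529504$ ($G = 358290 - -171214 = 358290 + 171214 = 529504$)
$- G = \left(-1\right) 529504 = -529504$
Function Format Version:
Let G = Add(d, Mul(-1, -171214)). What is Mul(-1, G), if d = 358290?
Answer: -529504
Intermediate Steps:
G = 529504 (G = Add(358290, Mul(-1, -171214)) = Add(358290, 171214) = 529504)
Mul(-1, G) = Mul(-1, 529504) = -529504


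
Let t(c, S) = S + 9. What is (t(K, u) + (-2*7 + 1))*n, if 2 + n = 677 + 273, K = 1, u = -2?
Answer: -5688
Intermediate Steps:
t(c, S) = 9 + S
n = 948 (n = -2 + (677 + 273) = -2 + 950 = 948)
(t(K, u) + (-2*7 + 1))*n = ((9 - 2) + (-2*7 + 1))*948 = (7 + (-14 + 1))*948 = (7 - 13)*948 = -6*948 = -5688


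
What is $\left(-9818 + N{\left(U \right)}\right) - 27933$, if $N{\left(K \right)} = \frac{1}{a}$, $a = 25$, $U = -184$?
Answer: $- \frac{943774}{25} \approx -37751.0$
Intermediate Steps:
$N{\left(K \right)} = \frac{1}{25}$
$\left(-9818 + N{\left(U \right)}\right) - 27933 = \left(-9818 + \frac{1}{25}\right) - 27933 = - \frac{245449}{25} - 27933 = - \frac{943774}{25}$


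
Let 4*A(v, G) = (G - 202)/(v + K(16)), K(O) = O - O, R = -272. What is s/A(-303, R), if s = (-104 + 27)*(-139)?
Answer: 2162006/79 ≈ 27367.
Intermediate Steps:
K(O) = 0
A(v, G) = (-202 + G)/(4*v) (A(v, G) = ((G - 202)/(v + 0))/4 = ((-202 + G)/v)/4 = (-202 + G)/(4*v))
s = 10703 (s = -77*(-139) = 10703)
s/A(-303, R) = 10703/(((¼)*(-202 - 272)/(-303))) = 10703/(((¼)*(-1/303)*(-474))) = 10703/(79/202) = 10703*(202/79) = 2162006/79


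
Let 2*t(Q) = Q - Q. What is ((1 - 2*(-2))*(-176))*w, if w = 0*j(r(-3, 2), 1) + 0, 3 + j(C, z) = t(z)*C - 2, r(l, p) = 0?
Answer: 0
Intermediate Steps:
t(Q) = 0 (t(Q) = (Q - Q)/2 = (½)*0 = 0)
j(C, z) = -5 (j(C, z) = -3 + (0*C - 2) = -3 + (0 - 2) = -3 - 2 = -5)
w = 0 (w = 0*(-5) + 0 = 0 + 0 = 0)
((1 - 2*(-2))*(-176))*w = ((1 - 2*(-2))*(-176))*0 = ((1 + 4)*(-176))*0 = (5*(-176))*0 = -880*0 = 0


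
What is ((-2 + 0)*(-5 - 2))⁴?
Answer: 38416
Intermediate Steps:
((-2 + 0)*(-5 - 2))⁴ = (-2*(-7))⁴ = 14⁴ = 38416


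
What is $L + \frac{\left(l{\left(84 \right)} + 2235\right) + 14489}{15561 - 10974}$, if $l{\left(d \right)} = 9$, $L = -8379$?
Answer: $- \frac{38417740}{4587} \approx -8375.3$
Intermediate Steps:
$L + \frac{\left(l{\left(84 \right)} + 2235\right) + 14489}{15561 - 10974} = -8379 + \frac{\left(9 + 2235\right) + 14489}{15561 - 10974} = -8379 + \frac{2244 + 14489}{4587} = -8379 + 16733 \cdot \frac{1}{4587} = -8379 + \frac{16733}{4587} = - \frac{38417740}{4587}$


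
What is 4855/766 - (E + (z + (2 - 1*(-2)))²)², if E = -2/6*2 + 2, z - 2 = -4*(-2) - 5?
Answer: -46689199/6894 ≈ -6772.4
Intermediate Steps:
z = 5 (z = 2 + (-4*(-2) - 5) = 2 + (8 - 5) = 2 + 3 = 5)
E = 4/3 (E = -2*⅙*2 + 2 = -⅓*2 + 2 = -⅔ + 2 = 4/3 ≈ 1.3333)
4855/766 - (E + (z + (2 - 1*(-2)))²)² = 4855/766 - (4/3 + (5 + (2 - 1*(-2)))²)² = 4855*(1/766) - (4/3 + (5 + (2 + 2))²)² = 4855/766 - (4/3 + (5 + 4)²)² = 4855/766 - (4/3 + 9²)² = 4855/766 - (4/3 + 81)² = 4855/766 - (247/3)² = 4855/766 - 1*61009/9 = 4855/766 - 61009/9 = -46689199/6894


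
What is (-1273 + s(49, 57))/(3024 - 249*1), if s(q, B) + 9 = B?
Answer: -49/111 ≈ -0.44144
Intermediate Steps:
s(q, B) = -9 + B
(-1273 + s(49, 57))/(3024 - 249*1) = (-1273 + (-9 + 57))/(3024 - 249*1) = (-1273 + 48)/(3024 - 249) = -1225/2775 = -1225*1/2775 = -49/111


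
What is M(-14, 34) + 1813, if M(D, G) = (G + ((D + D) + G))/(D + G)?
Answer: 1815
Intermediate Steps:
M(D, G) = (2*D + 2*G)/(D + G) (M(D, G) = (G + (2*D + G))/(D + G) = (G + (G + 2*D))/(D + G) = (2*D + 2*G)/(D + G))
M(-14, 34) + 1813 = 2 + 1813 = 1815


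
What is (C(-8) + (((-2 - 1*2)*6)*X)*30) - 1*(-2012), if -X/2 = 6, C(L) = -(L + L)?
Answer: 10668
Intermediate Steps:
C(L) = -2*L
X = -12 (X = -2*6 = -12)
(C(-8) + (((-2 - 1*2)*6)*X)*30) - 1*(-2012) = (-2*(-8) + (((-2 - 1*2)*6)*(-12))*30) - 1*(-2012) = (16 + (((-2 - 2)*6)*(-12))*30) + 2012 = (16 + (-4*6*(-12))*30) + 2012 = (16 - 24*(-12)*30) + 2012 = (16 + 288*30) + 2012 = (16 + 8640) + 2012 = 8656 + 2012 = 10668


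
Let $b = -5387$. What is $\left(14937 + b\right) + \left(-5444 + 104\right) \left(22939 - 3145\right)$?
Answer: $-105690410$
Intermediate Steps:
$\left(14937 + b\right) + \left(-5444 + 104\right) \left(22939 - 3145\right) = \left(14937 - 5387\right) + \left(-5444 + 104\right) \left(22939 - 3145\right) = 9550 - 105699960 = -105690410$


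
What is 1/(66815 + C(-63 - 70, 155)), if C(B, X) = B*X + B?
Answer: 1/46067 ≈ 2.1707e-5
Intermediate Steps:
C(B, X) = B + B*X
1/(66815 + C(-63 - 70, 155)) = 1/(66815 + (-63 - 70)*(1 + 155)) = 1/(66815 - 133*156) = 1/(66815 - 20748) = 1/46067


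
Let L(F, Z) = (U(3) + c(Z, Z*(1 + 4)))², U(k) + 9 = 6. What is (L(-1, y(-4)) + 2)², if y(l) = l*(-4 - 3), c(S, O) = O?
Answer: 352350441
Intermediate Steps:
U(k) = -3 (U(k) = -9 + 6 = -3)
y(l) = -7*l (y(l) = l*(-7) = -7*l)
L(F, Z) = (-3 + 5*Z)² (L(F, Z) = (-3 + Z*(1 + 4))² = (-3 + Z*5)² = (-3 + 5*Z)²)
(L(-1, y(-4)) + 2)² = ((-3 + 5*(-7*(-4)))² + 2)² = ((-3 + 5*28)² + 2)² = ((-3 + 140)² + 2)² = (137² + 2)² = (18769 + 2)² = 18771² = 352350441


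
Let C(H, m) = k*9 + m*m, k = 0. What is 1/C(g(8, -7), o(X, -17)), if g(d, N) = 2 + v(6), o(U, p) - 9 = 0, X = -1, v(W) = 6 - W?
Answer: 1/81 ≈ 0.012346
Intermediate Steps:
o(U, p) = 9 (o(U, p) = 9 + 0 = 9)
g(d, N) = 2 (g(d, N) = 2 + (6 - 1*6) = 2 + (6 - 6) = 2 + 0 = 2)
C(H, m) = m**2 (C(H, m) = 0*9 + m*m = 0 + m**2 = m**2)
1/C(g(8, -7), o(X, -17)) = 1/(9**2) = 1/81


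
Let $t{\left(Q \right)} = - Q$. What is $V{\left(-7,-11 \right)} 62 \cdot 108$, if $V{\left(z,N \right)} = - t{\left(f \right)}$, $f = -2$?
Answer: $-13392$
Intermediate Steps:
$V{\left(z,N \right)} = -2$ ($V{\left(z,N \right)} = - \left(-1\right) \left(-2\right) = \left(-1\right) 2 = -2$)
$V{\left(-7,-11 \right)} 62 \cdot 108 = \left(-2\right) 62 \cdot 108 = \left(-124\right) 108 = -13392$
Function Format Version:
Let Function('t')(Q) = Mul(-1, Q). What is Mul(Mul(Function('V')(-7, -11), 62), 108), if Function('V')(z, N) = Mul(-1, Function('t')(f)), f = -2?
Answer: -13392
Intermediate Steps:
Function('V')(z, N) = -2 (Function('V')(z, N) = Mul(-1, Mul(-1, -2)) = Mul(-1, 2) = -2)
Mul(Mul(Function('V')(-7, -11), 62), 108) = Mul(Mul(-2, 62), 108) = Mul(-124, 108) = -13392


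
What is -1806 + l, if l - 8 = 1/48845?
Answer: -87823309/48845 ≈ -1798.0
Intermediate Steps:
l = 390761/48845 (l = 8 + 1/48845 = 390761/48845 ≈ 8.0000)
-1806 + l = -1806 + 390761/48845 = -87823309/48845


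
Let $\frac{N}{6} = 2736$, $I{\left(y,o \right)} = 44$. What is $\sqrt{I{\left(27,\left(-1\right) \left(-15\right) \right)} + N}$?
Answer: $2 \sqrt{4115} \approx 128.3$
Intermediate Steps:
$N = 16416$ ($N = 6 \cdot 2736 = 16416$)
$\sqrt{I{\left(27,\left(-1\right) \left(-15\right) \right)} + N} = \sqrt{44 + 16416} = \sqrt{16460} = 2 \sqrt{4115}$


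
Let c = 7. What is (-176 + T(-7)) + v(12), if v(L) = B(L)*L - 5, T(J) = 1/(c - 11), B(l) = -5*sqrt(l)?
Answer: -725/4 - 120*sqrt(3) ≈ -389.10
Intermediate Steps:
T(J) = -1/4 (T(J) = 1/(7 - 11) = 1/(-4) = -1/4)
v(L) = -5 - 5*L**(3/2) (v(L) = (-5*sqrt(L))*L - 5 = -5*L**(3/2) - 5 = -5 - 5*L**(3/2))
(-176 + T(-7)) + v(12) = (-176 - 1/4) + (-5 - 120*sqrt(3)) = -705/4 + (-5 - 120*sqrt(3)) = -725/4 - 120*sqrt(3)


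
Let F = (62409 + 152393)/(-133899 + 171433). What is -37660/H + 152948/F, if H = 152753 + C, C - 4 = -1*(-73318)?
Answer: 18540457417944/693733745 ≈ 26726.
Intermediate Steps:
C = 73322 (C = 4 - 1*(-73318) = 4 + 73318 = 73322)
H = 226075 (H = 152753 + 73322 = 226075)
F = 15343/2681 (F = 214802/37534 = 214802*(1/37534) = 15343/2681 ≈ 5.7229)
-37660/H + 152948/F = -37660/226075 + 152948/(15343/2681) = -37660*1/226075 + 152948*(2681/15343) = -7532/45215 + 410053588/15343 = 18540457417944/693733745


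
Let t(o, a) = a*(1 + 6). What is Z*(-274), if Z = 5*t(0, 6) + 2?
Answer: -58088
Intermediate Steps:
t(o, a) = 7*a (t(o, a) = a*7 = 7*a)
Z = 212 (Z = 5*(7*6) + 2 = 5*42 + 2 = 210 + 2 = 212)
Z*(-274) = 212*(-274) = -58088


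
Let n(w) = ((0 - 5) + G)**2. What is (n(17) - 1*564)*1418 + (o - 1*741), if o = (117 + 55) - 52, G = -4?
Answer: -685515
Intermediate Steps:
n(w) = 81 (n(w) = ((0 - 5) - 4)**2 = (-5 - 4)**2 = (-9)**2 = 81)
o = 120 (o = 172 - 52 = 120)
(n(17) - 1*564)*1418 + (o - 1*741) = (81 - 1*564)*1418 + (120 - 1*741) = (81 - 564)*1418 + (120 - 741) = -483*1418 - 621 = -684894 - 621 = -685515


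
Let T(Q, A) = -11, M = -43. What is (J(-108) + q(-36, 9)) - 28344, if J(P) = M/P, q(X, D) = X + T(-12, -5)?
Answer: -3066185/108 ≈ -28391.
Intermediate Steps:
q(X, D) = -11 + X (q(X, D) = X - 11 = -11 + X)
J(P) = -43/P
(J(-108) + q(-36, 9)) - 28344 = (-43/(-108) + (-11 - 36)) - 28344 = (-43*(-1/108) - 47) - 28344 = (43/108 - 47) - 28344 = -5033/108 - 28344 = -3066185/108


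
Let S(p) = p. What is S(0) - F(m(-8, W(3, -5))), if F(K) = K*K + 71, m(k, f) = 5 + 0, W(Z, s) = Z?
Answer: -96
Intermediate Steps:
m(k, f) = 5
F(K) = 71 + K**2 (F(K) = K**2 + 71 = 71 + K**2)
S(0) - F(m(-8, W(3, -5))) = 0 - (71 + 5**2) = 0 - (71 + 25) = 0 - 1*96 = 0 - 96 = -96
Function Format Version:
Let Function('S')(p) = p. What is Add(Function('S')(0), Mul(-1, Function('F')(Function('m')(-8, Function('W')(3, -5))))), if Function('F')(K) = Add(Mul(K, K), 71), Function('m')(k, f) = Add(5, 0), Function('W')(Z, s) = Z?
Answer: -96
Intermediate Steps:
Function('m')(k, f) = 5
Function('F')(K) = Add(71, Pow(K, 2)) (Function('F')(K) = Add(Pow(K, 2), 71) = Add(71, Pow(K, 2)))
Add(Function('S')(0), Mul(-1, Function('F')(Function('m')(-8, Function('W')(3, -5))))) = Add(0, Mul(-1, Add(71, Pow(5, 2)))) = Add(0, Mul(-1, Add(71, 25))) = Add(0, Mul(-1, 96)) = Add(0, -96) = -96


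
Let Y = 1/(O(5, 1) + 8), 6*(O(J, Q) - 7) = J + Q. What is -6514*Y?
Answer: -3257/8 ≈ -407.13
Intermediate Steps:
O(J, Q) = 7 + J/6 + Q/6 (O(J, Q) = 7 + (J + Q)/6 = 7 + (J/6 + Q/6) = 7 + J/6 + Q/6)
Y = 1/16 (Y = 1/((7 + (⅙)*5 + (⅙)*1) + 8) = 1/((7 + ⅚ + ⅙) + 8) = 1/(8 + 8) = 1/16 ≈ 0.062500)
-6514*Y = -6514*1/16 = -3257/8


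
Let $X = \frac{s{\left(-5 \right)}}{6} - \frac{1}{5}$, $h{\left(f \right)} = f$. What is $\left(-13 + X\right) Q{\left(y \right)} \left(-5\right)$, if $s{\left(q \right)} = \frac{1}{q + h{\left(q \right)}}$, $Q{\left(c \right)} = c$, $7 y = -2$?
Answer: $- \frac{793}{42} \approx -18.881$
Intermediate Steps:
$y = - \frac{2}{7}$ ($y = \frac{1}{7} \left(-2\right) = - \frac{2}{7} \approx -0.28571$)
$s{\left(q \right)} = \frac{1}{2 q}$ ($s{\left(q \right)} = \frac{1}{q + q} = \frac{1}{2 q}$)
$X = - \frac{13}{60}$ ($X = \frac{\frac{1}{2} \frac{1}{-5}}{6} - \frac{1}{5} = \frac{1}{2} \left(- \frac{1}{5}\right) \frac{1}{6} - \frac{1}{5} = \left(- \frac{1}{10}\right) \frac{1}{6} - \frac{1}{5} = - \frac{1}{60} - \frac{1}{5} = - \frac{13}{60} \approx -0.21667$)
$\left(-13 + X\right) Q{\left(y \right)} \left(-5\right) = \left(-13 - \frac{13}{60}\right) \left(\left(- \frac{2}{7}\right) \left(-5\right)\right) = \left(- \frac{793}{60}\right) \frac{10}{7} = - \frac{793}{42}$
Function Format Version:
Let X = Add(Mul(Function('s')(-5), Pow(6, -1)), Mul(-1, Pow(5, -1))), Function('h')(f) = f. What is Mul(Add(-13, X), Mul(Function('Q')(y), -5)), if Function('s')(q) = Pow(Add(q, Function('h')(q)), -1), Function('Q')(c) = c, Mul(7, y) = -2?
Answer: Rational(-793, 42) ≈ -18.881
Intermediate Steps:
y = Rational(-2, 7) (y = Mul(Rational(1, 7), -2) = Rational(-2, 7) ≈ -0.28571)
Function('s')(q) = Mul(Rational(1, 2), Pow(q, -1)) (Function('s')(q) = Pow(Add(q, q), -1) = Pow(Mul(2, q), -1) = Mul(Rational(1, 2), Pow(q, -1)))
X = Rational(-13, 60) (X = Add(Mul(Mul(Rational(1, 2), Pow(-5, -1)), Pow(6, -1)), Mul(-1, Pow(5, -1))) = Add(Mul(Mul(Rational(1, 2), Rational(-1, 5)), Rational(1, 6)), Mul(-1, Rational(1, 5))) = Add(Mul(Rational(-1, 10), Rational(1, 6)), Rational(-1, 5)) = Add(Rational(-1, 60), Rational(-1, 5)) = Rational(-13, 60) ≈ -0.21667)
Mul(Add(-13, X), Mul(Function('Q')(y), -5)) = Mul(Add(-13, Rational(-13, 60)), Mul(Rational(-2, 7), -5)) = Mul(Rational(-793, 60), Rational(10, 7)) = Rational(-793, 42)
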